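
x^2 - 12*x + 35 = (x - 7)*(x - 5)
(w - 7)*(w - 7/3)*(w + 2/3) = w^3 - 26*w^2/3 + 91*w/9 + 98/9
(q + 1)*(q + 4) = q^2 + 5*q + 4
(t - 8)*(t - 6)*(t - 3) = t^3 - 17*t^2 + 90*t - 144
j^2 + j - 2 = (j - 1)*(j + 2)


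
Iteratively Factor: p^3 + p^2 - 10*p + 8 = (p + 4)*(p^2 - 3*p + 2) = (p - 1)*(p + 4)*(p - 2)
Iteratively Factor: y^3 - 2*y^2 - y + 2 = (y - 2)*(y^2 - 1) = (y - 2)*(y - 1)*(y + 1)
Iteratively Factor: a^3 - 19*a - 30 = (a - 5)*(a^2 + 5*a + 6) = (a - 5)*(a + 3)*(a + 2)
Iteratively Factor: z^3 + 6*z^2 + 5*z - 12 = (z - 1)*(z^2 + 7*z + 12) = (z - 1)*(z + 3)*(z + 4)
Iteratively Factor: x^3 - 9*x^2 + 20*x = (x - 5)*(x^2 - 4*x) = x*(x - 5)*(x - 4)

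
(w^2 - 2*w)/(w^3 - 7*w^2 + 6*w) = (w - 2)/(w^2 - 7*w + 6)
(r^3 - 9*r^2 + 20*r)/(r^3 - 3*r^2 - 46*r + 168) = r*(r - 5)/(r^2 + r - 42)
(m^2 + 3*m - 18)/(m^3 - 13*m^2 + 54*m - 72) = (m + 6)/(m^2 - 10*m + 24)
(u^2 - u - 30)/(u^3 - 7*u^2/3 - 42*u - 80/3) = 3*(u - 6)/(3*u^2 - 22*u - 16)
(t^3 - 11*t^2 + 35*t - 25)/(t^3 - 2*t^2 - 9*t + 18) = (t^3 - 11*t^2 + 35*t - 25)/(t^3 - 2*t^2 - 9*t + 18)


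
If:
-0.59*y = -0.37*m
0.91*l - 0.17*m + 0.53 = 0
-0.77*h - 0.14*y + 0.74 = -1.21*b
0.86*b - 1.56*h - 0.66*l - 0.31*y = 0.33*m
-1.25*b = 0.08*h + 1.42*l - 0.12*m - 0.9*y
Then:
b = -0.09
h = 1.05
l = -0.97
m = -2.05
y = -1.29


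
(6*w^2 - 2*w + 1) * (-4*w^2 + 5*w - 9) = -24*w^4 + 38*w^3 - 68*w^2 + 23*w - 9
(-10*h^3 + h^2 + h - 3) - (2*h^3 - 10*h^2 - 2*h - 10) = -12*h^3 + 11*h^2 + 3*h + 7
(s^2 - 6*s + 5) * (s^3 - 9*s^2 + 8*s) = s^5 - 15*s^4 + 67*s^3 - 93*s^2 + 40*s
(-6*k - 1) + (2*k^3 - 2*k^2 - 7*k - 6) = 2*k^3 - 2*k^2 - 13*k - 7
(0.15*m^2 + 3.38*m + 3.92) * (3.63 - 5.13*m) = -0.7695*m^3 - 16.7949*m^2 - 7.8402*m + 14.2296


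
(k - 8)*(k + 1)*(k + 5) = k^3 - 2*k^2 - 43*k - 40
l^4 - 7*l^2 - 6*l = l*(l - 3)*(l + 1)*(l + 2)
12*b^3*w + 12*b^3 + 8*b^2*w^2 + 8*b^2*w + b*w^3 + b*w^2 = (2*b + w)*(6*b + w)*(b*w + b)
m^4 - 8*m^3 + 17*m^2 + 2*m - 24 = (m - 4)*(m - 3)*(m - 2)*(m + 1)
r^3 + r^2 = r^2*(r + 1)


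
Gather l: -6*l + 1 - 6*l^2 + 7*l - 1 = -6*l^2 + l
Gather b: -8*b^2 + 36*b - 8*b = -8*b^2 + 28*b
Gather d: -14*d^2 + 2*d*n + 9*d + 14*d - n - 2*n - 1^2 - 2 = -14*d^2 + d*(2*n + 23) - 3*n - 3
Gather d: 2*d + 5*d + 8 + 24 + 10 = 7*d + 42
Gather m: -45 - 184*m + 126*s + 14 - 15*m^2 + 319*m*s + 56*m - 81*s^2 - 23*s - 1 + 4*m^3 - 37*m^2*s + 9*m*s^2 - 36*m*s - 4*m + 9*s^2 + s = 4*m^3 + m^2*(-37*s - 15) + m*(9*s^2 + 283*s - 132) - 72*s^2 + 104*s - 32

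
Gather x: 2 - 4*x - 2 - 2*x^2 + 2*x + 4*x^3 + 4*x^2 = 4*x^3 + 2*x^2 - 2*x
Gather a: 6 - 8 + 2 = 0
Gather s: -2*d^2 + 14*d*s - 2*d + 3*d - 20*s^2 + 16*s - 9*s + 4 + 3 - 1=-2*d^2 + d - 20*s^2 + s*(14*d + 7) + 6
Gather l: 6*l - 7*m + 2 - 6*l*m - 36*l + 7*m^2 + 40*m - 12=l*(-6*m - 30) + 7*m^2 + 33*m - 10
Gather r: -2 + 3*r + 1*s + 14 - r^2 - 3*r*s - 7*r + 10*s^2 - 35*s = -r^2 + r*(-3*s - 4) + 10*s^2 - 34*s + 12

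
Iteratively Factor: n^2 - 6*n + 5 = (n - 1)*(n - 5)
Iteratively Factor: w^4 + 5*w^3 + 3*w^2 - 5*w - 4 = (w + 1)*(w^3 + 4*w^2 - w - 4) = (w - 1)*(w + 1)*(w^2 + 5*w + 4) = (w - 1)*(w + 1)*(w + 4)*(w + 1)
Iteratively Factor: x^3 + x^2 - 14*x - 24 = (x - 4)*(x^2 + 5*x + 6) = (x - 4)*(x + 2)*(x + 3)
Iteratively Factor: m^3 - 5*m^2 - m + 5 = (m - 1)*(m^2 - 4*m - 5) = (m - 1)*(m + 1)*(m - 5)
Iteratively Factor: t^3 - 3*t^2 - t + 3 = (t - 1)*(t^2 - 2*t - 3) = (t - 1)*(t + 1)*(t - 3)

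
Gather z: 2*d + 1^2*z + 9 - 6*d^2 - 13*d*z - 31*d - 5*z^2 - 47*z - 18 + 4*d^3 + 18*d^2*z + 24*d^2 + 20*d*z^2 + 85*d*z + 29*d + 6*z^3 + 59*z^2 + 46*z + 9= 4*d^3 + 18*d^2 + 6*z^3 + z^2*(20*d + 54) + z*(18*d^2 + 72*d)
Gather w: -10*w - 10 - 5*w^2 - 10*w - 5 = -5*w^2 - 20*w - 15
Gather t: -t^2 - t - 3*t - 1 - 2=-t^2 - 4*t - 3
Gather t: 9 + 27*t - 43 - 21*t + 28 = 6*t - 6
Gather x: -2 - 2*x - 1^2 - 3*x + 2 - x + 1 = -6*x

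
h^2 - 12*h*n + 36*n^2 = (h - 6*n)^2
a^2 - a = a*(a - 1)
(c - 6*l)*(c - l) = c^2 - 7*c*l + 6*l^2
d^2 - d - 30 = (d - 6)*(d + 5)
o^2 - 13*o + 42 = (o - 7)*(o - 6)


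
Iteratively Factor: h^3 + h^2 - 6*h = (h + 3)*(h^2 - 2*h) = (h - 2)*(h + 3)*(h)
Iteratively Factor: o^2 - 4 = (o - 2)*(o + 2)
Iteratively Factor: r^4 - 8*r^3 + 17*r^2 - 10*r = (r - 5)*(r^3 - 3*r^2 + 2*r) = (r - 5)*(r - 1)*(r^2 - 2*r) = (r - 5)*(r - 2)*(r - 1)*(r)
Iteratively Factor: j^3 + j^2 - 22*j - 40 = (j - 5)*(j^2 + 6*j + 8) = (j - 5)*(j + 2)*(j + 4)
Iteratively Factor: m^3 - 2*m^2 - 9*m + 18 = (m + 3)*(m^2 - 5*m + 6) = (m - 3)*(m + 3)*(m - 2)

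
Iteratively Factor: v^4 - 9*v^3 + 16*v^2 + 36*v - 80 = (v - 4)*(v^3 - 5*v^2 - 4*v + 20) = (v - 4)*(v + 2)*(v^2 - 7*v + 10) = (v - 5)*(v - 4)*(v + 2)*(v - 2)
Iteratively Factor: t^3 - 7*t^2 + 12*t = (t)*(t^2 - 7*t + 12) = t*(t - 3)*(t - 4)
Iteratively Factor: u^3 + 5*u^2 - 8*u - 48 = (u - 3)*(u^2 + 8*u + 16) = (u - 3)*(u + 4)*(u + 4)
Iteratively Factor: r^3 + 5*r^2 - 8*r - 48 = (r + 4)*(r^2 + r - 12) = (r - 3)*(r + 4)*(r + 4)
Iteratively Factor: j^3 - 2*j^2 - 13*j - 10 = (j + 2)*(j^2 - 4*j - 5) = (j + 1)*(j + 2)*(j - 5)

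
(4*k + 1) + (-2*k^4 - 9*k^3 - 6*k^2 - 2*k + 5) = -2*k^4 - 9*k^3 - 6*k^2 + 2*k + 6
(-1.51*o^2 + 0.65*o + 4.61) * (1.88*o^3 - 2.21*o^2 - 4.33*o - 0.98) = -2.8388*o^5 + 4.5591*o^4 + 13.7686*o^3 - 11.5228*o^2 - 20.5983*o - 4.5178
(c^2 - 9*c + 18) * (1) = c^2 - 9*c + 18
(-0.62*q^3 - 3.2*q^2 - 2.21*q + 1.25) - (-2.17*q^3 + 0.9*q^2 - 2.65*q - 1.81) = 1.55*q^3 - 4.1*q^2 + 0.44*q + 3.06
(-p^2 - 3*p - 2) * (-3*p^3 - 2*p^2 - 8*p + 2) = 3*p^5 + 11*p^4 + 20*p^3 + 26*p^2 + 10*p - 4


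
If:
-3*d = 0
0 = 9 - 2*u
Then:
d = 0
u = 9/2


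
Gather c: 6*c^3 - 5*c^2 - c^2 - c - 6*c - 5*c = 6*c^3 - 6*c^2 - 12*c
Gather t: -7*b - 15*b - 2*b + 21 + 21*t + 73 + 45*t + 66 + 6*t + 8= -24*b + 72*t + 168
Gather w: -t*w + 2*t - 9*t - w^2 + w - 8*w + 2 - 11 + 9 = -7*t - w^2 + w*(-t - 7)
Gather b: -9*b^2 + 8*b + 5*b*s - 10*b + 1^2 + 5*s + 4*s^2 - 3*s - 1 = -9*b^2 + b*(5*s - 2) + 4*s^2 + 2*s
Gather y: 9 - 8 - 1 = 0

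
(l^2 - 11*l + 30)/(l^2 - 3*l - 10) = (l - 6)/(l + 2)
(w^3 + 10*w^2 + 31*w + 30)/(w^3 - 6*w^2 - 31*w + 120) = (w^2 + 5*w + 6)/(w^2 - 11*w + 24)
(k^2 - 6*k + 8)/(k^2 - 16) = (k - 2)/(k + 4)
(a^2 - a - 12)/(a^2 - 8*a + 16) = (a + 3)/(a - 4)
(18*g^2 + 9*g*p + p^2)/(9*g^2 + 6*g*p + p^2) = (6*g + p)/(3*g + p)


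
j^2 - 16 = (j - 4)*(j + 4)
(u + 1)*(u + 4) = u^2 + 5*u + 4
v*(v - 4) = v^2 - 4*v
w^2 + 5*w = w*(w + 5)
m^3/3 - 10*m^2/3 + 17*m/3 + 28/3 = (m/3 + 1/3)*(m - 7)*(m - 4)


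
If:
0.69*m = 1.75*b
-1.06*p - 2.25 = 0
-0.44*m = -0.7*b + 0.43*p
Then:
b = 2.19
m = 5.57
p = -2.12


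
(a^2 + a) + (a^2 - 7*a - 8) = 2*a^2 - 6*a - 8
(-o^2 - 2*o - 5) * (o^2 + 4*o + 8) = -o^4 - 6*o^3 - 21*o^2 - 36*o - 40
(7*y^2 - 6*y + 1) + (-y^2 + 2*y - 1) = 6*y^2 - 4*y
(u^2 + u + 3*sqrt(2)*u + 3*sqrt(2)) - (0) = u^2 + u + 3*sqrt(2)*u + 3*sqrt(2)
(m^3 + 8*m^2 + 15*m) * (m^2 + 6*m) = m^5 + 14*m^4 + 63*m^3 + 90*m^2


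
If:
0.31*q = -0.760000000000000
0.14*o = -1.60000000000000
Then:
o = -11.43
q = -2.45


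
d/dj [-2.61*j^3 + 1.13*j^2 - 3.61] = j*(2.26 - 7.83*j)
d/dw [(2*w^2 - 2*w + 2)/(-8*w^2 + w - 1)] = 14*w*(2 - w)/(64*w^4 - 16*w^3 + 17*w^2 - 2*w + 1)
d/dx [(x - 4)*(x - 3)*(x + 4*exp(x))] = 4*x^2*exp(x) + 3*x^2 - 20*x*exp(x) - 14*x + 20*exp(x) + 12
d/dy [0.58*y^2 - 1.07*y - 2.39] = 1.16*y - 1.07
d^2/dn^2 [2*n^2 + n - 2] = 4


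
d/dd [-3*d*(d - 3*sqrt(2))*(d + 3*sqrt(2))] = 54 - 9*d^2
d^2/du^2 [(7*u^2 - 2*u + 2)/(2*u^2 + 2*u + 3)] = 2*(-36*u^3 - 102*u^2 + 60*u + 71)/(8*u^6 + 24*u^5 + 60*u^4 + 80*u^3 + 90*u^2 + 54*u + 27)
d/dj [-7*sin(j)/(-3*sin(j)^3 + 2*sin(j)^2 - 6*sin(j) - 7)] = 7*(-6*sin(j)^3 + 2*sin(j)^2 + 7)*cos(j)/(3*sin(j)^3 - 2*sin(j)^2 + 6*sin(j) + 7)^2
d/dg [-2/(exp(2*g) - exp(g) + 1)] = (4*exp(g) - 2)*exp(g)/(exp(2*g) - exp(g) + 1)^2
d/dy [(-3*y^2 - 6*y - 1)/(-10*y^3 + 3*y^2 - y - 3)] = (-30*y^4 - 120*y^3 - 9*y^2 + 24*y + 17)/(100*y^6 - 60*y^5 + 29*y^4 + 54*y^3 - 17*y^2 + 6*y + 9)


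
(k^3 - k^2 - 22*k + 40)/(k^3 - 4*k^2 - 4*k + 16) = (k + 5)/(k + 2)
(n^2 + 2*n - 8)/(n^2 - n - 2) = (n + 4)/(n + 1)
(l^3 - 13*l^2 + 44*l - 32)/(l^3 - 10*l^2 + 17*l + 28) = (l^2 - 9*l + 8)/(l^2 - 6*l - 7)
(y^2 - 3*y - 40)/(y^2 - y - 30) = (y - 8)/(y - 6)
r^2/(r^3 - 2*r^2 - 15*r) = r/(r^2 - 2*r - 15)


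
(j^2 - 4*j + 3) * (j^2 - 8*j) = j^4 - 12*j^3 + 35*j^2 - 24*j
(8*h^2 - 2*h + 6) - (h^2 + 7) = 7*h^2 - 2*h - 1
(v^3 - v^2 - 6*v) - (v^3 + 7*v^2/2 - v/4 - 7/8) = -9*v^2/2 - 23*v/4 + 7/8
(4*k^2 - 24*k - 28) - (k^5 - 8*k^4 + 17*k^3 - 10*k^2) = -k^5 + 8*k^4 - 17*k^3 + 14*k^2 - 24*k - 28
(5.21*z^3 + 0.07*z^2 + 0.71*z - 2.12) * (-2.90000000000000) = -15.109*z^3 - 0.203*z^2 - 2.059*z + 6.148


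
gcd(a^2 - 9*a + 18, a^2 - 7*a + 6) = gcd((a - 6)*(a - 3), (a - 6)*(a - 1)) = a - 6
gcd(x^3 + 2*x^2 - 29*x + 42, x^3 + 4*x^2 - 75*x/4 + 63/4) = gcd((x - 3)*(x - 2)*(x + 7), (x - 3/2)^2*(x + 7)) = x + 7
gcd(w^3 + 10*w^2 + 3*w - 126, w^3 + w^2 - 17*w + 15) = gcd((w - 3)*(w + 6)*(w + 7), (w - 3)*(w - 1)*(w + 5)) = w - 3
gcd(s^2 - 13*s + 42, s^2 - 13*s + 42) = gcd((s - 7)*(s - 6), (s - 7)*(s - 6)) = s^2 - 13*s + 42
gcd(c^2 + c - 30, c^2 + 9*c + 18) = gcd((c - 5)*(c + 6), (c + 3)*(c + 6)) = c + 6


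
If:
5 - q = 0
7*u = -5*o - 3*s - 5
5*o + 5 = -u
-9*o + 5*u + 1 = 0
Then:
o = -12/17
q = 5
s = 50/17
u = -25/17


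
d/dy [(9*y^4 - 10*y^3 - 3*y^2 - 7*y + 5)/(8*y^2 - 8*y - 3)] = (144*y^5 - 296*y^4 + 52*y^3 + 170*y^2 - 62*y + 61)/(64*y^4 - 128*y^3 + 16*y^2 + 48*y + 9)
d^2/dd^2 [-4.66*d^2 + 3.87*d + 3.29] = -9.32000000000000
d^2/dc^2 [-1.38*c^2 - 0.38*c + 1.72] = -2.76000000000000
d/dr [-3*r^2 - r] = -6*r - 1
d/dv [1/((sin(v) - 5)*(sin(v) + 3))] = 2*(1 - sin(v))*cos(v)/((sin(v) - 5)^2*(sin(v) + 3)^2)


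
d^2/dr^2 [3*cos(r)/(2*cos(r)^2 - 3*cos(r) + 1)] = 3*(-(1 - cos(2*r))^2 - cos(r)/2 + cos(2*r) - 5*cos(3*r)/2 - 1)/((cos(r) - 1)^2*(2*cos(r) - 1)^3)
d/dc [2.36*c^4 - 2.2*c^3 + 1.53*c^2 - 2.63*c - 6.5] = 9.44*c^3 - 6.6*c^2 + 3.06*c - 2.63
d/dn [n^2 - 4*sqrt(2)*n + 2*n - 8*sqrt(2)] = 2*n - 4*sqrt(2) + 2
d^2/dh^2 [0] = 0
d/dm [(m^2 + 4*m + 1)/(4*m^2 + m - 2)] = 3*(-5*m^2 - 4*m - 3)/(16*m^4 + 8*m^3 - 15*m^2 - 4*m + 4)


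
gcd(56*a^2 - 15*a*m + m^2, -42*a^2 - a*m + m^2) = 7*a - m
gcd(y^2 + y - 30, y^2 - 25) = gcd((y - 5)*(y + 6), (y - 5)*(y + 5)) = y - 5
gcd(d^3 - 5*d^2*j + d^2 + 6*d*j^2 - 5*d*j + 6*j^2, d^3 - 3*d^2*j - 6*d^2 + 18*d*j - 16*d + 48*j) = d - 3*j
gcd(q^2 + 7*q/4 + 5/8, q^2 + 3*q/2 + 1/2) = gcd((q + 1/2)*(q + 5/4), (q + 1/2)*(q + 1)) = q + 1/2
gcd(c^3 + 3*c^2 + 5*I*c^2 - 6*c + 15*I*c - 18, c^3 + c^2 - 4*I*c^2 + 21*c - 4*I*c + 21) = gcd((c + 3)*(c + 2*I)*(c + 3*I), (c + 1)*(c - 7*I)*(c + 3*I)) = c + 3*I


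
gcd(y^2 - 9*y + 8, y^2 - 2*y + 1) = y - 1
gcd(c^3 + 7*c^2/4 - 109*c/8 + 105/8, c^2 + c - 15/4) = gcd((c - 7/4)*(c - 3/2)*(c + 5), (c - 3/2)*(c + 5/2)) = c - 3/2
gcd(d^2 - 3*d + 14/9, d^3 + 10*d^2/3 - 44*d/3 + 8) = d - 2/3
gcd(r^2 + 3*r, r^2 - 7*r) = r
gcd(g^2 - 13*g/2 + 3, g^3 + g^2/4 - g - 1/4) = 1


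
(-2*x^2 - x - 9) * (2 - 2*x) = 4*x^3 - 2*x^2 + 16*x - 18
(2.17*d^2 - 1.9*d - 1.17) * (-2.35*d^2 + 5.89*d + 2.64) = -5.0995*d^4 + 17.2463*d^3 - 2.7127*d^2 - 11.9073*d - 3.0888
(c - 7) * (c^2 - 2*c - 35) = c^3 - 9*c^2 - 21*c + 245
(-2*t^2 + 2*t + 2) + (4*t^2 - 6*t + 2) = 2*t^2 - 4*t + 4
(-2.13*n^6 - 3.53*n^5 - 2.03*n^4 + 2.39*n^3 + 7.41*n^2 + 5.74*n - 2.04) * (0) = 0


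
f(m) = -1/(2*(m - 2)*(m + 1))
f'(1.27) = 0.28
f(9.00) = -0.00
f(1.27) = 0.30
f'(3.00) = 0.16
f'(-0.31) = -0.32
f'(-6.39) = -0.00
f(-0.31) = 0.31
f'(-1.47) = -0.74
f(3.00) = -0.12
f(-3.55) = -0.04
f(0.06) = 0.24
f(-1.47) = -0.31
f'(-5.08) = -0.01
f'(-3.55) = -0.02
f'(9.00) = 0.00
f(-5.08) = -0.02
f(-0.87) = 1.34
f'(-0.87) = -9.84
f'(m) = 1/(2*(m - 2)*(m + 1)^2) + 1/(2*(m - 2)^2*(m + 1)) = (m - 1/2)/((m - 2)^2*(m + 1)^2)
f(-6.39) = -0.01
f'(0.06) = -0.10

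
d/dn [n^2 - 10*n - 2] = 2*n - 10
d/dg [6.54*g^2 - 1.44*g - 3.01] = 13.08*g - 1.44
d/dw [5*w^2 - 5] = 10*w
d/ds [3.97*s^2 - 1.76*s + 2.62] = 7.94*s - 1.76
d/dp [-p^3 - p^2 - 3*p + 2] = -3*p^2 - 2*p - 3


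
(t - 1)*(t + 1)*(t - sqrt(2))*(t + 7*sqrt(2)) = t^4 + 6*sqrt(2)*t^3 - 15*t^2 - 6*sqrt(2)*t + 14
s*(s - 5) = s^2 - 5*s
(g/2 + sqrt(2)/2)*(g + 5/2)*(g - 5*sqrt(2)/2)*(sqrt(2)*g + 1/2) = sqrt(2)*g^4/2 - 5*g^3/4 + 5*sqrt(2)*g^3/4 - 23*sqrt(2)*g^2/8 - 25*g^2/8 - 115*sqrt(2)*g/16 - 5*g/4 - 25/8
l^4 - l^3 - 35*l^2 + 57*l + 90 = (l - 5)*(l - 3)*(l + 1)*(l + 6)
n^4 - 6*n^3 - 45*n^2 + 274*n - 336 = (n - 8)*(n - 3)*(n - 2)*(n + 7)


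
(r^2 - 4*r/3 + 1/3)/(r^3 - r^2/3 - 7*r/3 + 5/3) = (3*r - 1)/(3*r^2 + 2*r - 5)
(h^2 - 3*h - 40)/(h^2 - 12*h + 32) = (h + 5)/(h - 4)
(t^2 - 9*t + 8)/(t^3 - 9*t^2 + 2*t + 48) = (t - 1)/(t^2 - t - 6)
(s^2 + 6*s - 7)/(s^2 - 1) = (s + 7)/(s + 1)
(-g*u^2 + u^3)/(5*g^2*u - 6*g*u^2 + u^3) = u/(-5*g + u)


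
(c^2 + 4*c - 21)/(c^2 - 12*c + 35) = (c^2 + 4*c - 21)/(c^2 - 12*c + 35)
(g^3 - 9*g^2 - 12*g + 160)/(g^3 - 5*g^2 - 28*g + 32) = (g - 5)/(g - 1)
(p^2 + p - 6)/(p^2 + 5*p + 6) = (p - 2)/(p + 2)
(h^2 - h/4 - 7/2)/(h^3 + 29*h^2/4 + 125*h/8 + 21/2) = 2*(h - 2)/(2*h^2 + 11*h + 12)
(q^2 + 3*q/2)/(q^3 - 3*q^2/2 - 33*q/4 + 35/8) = 4*q*(2*q + 3)/(8*q^3 - 12*q^2 - 66*q + 35)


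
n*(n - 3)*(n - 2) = n^3 - 5*n^2 + 6*n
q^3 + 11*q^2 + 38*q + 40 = (q + 2)*(q + 4)*(q + 5)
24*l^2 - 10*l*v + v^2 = (-6*l + v)*(-4*l + v)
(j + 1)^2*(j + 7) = j^3 + 9*j^2 + 15*j + 7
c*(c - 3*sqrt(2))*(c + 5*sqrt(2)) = c^3 + 2*sqrt(2)*c^2 - 30*c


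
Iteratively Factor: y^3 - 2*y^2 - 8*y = (y + 2)*(y^2 - 4*y) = (y - 4)*(y + 2)*(y)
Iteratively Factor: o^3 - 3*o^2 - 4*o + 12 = (o - 3)*(o^2 - 4) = (o - 3)*(o - 2)*(o + 2)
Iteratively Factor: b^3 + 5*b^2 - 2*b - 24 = (b + 3)*(b^2 + 2*b - 8) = (b + 3)*(b + 4)*(b - 2)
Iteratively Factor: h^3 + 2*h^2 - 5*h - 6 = (h - 2)*(h^2 + 4*h + 3) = (h - 2)*(h + 3)*(h + 1)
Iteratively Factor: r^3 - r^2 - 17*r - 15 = (r - 5)*(r^2 + 4*r + 3) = (r - 5)*(r + 1)*(r + 3)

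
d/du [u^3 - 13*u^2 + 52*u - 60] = 3*u^2 - 26*u + 52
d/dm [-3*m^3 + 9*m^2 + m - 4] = -9*m^2 + 18*m + 1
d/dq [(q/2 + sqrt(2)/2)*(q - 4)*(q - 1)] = 3*q^2/2 - 5*q + sqrt(2)*q - 5*sqrt(2)/2 + 2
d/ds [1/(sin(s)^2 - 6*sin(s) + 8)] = 2*(3 - sin(s))*cos(s)/(sin(s)^2 - 6*sin(s) + 8)^2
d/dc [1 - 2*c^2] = -4*c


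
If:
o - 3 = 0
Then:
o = 3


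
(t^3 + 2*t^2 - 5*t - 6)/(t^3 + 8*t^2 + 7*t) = (t^2 + t - 6)/(t*(t + 7))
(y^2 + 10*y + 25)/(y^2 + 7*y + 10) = (y + 5)/(y + 2)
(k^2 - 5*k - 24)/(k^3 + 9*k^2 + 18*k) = (k - 8)/(k*(k + 6))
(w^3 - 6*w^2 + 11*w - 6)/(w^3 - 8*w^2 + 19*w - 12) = (w - 2)/(w - 4)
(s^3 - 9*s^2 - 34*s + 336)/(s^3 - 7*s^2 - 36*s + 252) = (s - 8)/(s - 6)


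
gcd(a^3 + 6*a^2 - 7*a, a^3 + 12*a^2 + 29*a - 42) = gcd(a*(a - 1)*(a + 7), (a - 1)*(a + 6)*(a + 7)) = a^2 + 6*a - 7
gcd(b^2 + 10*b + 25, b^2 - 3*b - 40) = b + 5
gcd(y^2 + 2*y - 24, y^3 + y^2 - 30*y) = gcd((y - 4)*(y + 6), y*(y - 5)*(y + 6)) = y + 6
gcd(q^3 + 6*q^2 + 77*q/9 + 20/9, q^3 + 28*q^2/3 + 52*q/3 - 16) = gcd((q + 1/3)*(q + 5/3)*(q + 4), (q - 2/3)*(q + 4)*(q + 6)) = q + 4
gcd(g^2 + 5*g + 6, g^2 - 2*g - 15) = g + 3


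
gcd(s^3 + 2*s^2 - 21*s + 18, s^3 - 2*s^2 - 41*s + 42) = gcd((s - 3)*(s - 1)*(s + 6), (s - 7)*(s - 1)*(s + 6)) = s^2 + 5*s - 6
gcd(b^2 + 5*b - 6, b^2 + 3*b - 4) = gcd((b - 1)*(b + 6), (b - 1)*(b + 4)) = b - 1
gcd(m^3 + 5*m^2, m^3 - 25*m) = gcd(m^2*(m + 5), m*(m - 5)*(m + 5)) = m^2 + 5*m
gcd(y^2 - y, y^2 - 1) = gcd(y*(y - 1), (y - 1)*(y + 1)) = y - 1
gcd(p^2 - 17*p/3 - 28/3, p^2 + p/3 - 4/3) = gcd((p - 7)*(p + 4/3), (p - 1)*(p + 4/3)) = p + 4/3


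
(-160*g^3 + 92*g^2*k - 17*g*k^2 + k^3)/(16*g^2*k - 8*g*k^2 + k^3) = (-40*g^2 + 13*g*k - k^2)/(k*(4*g - k))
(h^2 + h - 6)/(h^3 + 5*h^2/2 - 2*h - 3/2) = 2*(h - 2)/(2*h^2 - h - 1)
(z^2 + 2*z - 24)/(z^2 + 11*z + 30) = (z - 4)/(z + 5)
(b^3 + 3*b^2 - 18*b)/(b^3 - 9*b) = (b + 6)/(b + 3)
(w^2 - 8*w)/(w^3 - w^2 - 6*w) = (8 - w)/(-w^2 + w + 6)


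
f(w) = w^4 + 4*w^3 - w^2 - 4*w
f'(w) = 4*w^3 + 12*w^2 - 2*w - 4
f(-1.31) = -2.52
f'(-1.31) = 10.22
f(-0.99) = 0.06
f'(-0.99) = 5.86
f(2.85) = 139.05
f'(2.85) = 180.37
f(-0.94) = 0.33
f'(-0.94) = 5.16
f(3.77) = 387.04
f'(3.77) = 373.35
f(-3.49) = -19.90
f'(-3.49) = -20.89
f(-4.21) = 14.79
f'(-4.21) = -81.36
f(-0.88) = 0.62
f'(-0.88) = 4.33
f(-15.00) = 36960.00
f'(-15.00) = -10774.00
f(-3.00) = -24.00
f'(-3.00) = 2.00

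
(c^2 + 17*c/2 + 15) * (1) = c^2 + 17*c/2 + 15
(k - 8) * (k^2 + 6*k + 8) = k^3 - 2*k^2 - 40*k - 64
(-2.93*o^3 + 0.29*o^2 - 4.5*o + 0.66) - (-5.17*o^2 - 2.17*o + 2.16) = -2.93*o^3 + 5.46*o^2 - 2.33*o - 1.5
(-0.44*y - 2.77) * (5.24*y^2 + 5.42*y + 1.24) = -2.3056*y^3 - 16.8996*y^2 - 15.559*y - 3.4348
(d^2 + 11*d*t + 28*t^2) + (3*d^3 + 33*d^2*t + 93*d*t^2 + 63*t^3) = 3*d^3 + 33*d^2*t + d^2 + 93*d*t^2 + 11*d*t + 63*t^3 + 28*t^2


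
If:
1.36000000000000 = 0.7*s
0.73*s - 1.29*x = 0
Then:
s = 1.94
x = 1.10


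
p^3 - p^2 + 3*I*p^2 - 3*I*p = p*(p - 1)*(p + 3*I)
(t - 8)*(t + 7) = t^2 - t - 56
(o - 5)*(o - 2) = o^2 - 7*o + 10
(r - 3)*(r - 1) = r^2 - 4*r + 3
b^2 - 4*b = b*(b - 4)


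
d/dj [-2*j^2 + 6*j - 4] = 6 - 4*j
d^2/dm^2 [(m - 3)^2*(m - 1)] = 6*m - 14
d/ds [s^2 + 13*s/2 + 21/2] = 2*s + 13/2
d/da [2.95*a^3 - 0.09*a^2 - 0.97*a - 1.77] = 8.85*a^2 - 0.18*a - 0.97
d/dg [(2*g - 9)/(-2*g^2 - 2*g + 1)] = 4*(g^2 - 9*g - 4)/(4*g^4 + 8*g^3 - 4*g + 1)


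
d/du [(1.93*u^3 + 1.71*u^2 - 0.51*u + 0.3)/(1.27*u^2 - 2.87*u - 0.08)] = (2.4511*u^4 - 11.0782*u^3 - 4.7232*u^2 - 1.0356*u + 0.9018)/(1.6129*u^4 - 7.2898*u^3 + 8.0337*u^2 + 0.4592*u + 0.0064)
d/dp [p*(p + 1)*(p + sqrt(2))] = 3*p^2 + 2*p + 2*sqrt(2)*p + sqrt(2)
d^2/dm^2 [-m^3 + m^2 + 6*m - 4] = 2 - 6*m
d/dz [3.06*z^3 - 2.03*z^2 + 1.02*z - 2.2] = 9.18*z^2 - 4.06*z + 1.02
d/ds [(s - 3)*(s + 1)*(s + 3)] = 3*s^2 + 2*s - 9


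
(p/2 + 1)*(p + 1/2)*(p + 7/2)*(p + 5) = p^4/2 + 11*p^3/2 + 159*p^2/8 + 209*p/8 + 35/4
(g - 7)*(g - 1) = g^2 - 8*g + 7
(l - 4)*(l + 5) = l^2 + l - 20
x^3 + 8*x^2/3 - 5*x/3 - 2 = (x - 1)*(x + 2/3)*(x + 3)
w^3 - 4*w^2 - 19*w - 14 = (w - 7)*(w + 1)*(w + 2)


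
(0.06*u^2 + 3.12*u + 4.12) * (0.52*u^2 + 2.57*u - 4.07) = 0.0312*u^4 + 1.7766*u^3 + 9.9166*u^2 - 2.11*u - 16.7684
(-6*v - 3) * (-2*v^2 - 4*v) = 12*v^3 + 30*v^2 + 12*v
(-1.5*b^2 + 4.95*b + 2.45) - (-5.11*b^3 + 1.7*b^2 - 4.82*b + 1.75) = 5.11*b^3 - 3.2*b^2 + 9.77*b + 0.7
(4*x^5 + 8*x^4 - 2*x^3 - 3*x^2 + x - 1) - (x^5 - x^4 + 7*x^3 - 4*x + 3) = 3*x^5 + 9*x^4 - 9*x^3 - 3*x^2 + 5*x - 4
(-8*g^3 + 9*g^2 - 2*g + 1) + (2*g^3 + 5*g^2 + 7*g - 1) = -6*g^3 + 14*g^2 + 5*g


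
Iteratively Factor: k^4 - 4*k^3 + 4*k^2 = (k - 2)*(k^3 - 2*k^2) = k*(k - 2)*(k^2 - 2*k) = k*(k - 2)^2*(k)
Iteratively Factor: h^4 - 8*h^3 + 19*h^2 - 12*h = (h - 4)*(h^3 - 4*h^2 + 3*h) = h*(h - 4)*(h^2 - 4*h + 3) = h*(h - 4)*(h - 3)*(h - 1)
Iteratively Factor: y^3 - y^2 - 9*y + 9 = (y - 3)*(y^2 + 2*y - 3) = (y - 3)*(y + 3)*(y - 1)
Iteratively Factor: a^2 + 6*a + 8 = (a + 4)*(a + 2)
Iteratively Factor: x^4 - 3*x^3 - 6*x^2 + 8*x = (x - 1)*(x^3 - 2*x^2 - 8*x) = x*(x - 1)*(x^2 - 2*x - 8) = x*(x - 4)*(x - 1)*(x + 2)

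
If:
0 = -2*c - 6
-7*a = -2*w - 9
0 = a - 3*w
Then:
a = 27/19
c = -3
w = 9/19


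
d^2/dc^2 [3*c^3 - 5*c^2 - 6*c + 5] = 18*c - 10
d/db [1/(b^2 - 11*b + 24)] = (11 - 2*b)/(b^2 - 11*b + 24)^2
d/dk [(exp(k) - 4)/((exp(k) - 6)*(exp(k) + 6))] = (-exp(2*k) + 8*exp(k) - 36)*exp(k)/(exp(4*k) - 72*exp(2*k) + 1296)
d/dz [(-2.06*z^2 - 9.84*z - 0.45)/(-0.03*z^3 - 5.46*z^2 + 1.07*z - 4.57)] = (-0.0618*z^4 - 0.590399999999999*z^3 - 55.9711*z^2 + 13.9144*z + 45.4503)/(0.0009*z^6 + 0.3276*z^5 + 29.7474*z^4 - 11.4102*z^3 + 51.0493*z^2 - 9.7798*z + 20.8849)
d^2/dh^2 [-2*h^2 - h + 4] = -4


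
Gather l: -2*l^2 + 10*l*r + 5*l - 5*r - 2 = -2*l^2 + l*(10*r + 5) - 5*r - 2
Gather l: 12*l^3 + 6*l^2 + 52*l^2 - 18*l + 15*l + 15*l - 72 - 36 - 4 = 12*l^3 + 58*l^2 + 12*l - 112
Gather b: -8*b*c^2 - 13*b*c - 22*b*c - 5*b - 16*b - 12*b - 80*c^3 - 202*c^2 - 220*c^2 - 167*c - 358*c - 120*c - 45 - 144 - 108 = b*(-8*c^2 - 35*c - 33) - 80*c^3 - 422*c^2 - 645*c - 297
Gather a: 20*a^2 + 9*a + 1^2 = 20*a^2 + 9*a + 1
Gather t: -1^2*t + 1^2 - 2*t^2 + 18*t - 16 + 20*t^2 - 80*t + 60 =18*t^2 - 63*t + 45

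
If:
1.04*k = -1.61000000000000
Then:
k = -1.55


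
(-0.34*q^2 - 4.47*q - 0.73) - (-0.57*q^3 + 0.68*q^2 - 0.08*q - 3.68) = 0.57*q^3 - 1.02*q^2 - 4.39*q + 2.95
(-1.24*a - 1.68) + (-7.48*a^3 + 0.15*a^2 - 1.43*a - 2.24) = -7.48*a^3 + 0.15*a^2 - 2.67*a - 3.92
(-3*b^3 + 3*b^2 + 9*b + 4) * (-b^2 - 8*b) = 3*b^5 + 21*b^4 - 33*b^3 - 76*b^2 - 32*b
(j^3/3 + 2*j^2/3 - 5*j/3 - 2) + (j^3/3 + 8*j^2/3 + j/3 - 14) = 2*j^3/3 + 10*j^2/3 - 4*j/3 - 16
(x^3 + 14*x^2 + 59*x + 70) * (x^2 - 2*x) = x^5 + 12*x^4 + 31*x^3 - 48*x^2 - 140*x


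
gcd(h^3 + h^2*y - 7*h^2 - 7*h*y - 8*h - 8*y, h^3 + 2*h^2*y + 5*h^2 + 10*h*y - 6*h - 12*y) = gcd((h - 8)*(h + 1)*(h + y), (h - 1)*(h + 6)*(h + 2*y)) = 1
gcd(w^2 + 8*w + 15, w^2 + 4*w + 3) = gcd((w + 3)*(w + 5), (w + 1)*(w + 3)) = w + 3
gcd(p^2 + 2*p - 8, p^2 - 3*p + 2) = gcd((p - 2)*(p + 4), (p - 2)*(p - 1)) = p - 2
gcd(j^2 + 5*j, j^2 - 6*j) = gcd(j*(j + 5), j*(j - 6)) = j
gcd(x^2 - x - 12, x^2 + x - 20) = x - 4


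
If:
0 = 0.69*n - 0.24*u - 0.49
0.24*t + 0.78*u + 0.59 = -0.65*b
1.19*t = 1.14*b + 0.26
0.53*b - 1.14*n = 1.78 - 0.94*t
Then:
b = 1.10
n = -0.01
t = 1.27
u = -2.06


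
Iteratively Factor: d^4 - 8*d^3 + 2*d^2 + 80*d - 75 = (d - 1)*(d^3 - 7*d^2 - 5*d + 75) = (d - 5)*(d - 1)*(d^2 - 2*d - 15) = (d - 5)^2*(d - 1)*(d + 3)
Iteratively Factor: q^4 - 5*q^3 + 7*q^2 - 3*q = (q)*(q^3 - 5*q^2 + 7*q - 3) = q*(q - 1)*(q^2 - 4*q + 3) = q*(q - 1)^2*(q - 3)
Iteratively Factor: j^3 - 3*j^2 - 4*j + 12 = (j - 3)*(j^2 - 4) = (j - 3)*(j + 2)*(j - 2)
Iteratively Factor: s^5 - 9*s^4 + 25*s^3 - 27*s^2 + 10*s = (s - 5)*(s^4 - 4*s^3 + 5*s^2 - 2*s) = (s - 5)*(s - 1)*(s^3 - 3*s^2 + 2*s) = (s - 5)*(s - 2)*(s - 1)*(s^2 - s) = s*(s - 5)*(s - 2)*(s - 1)*(s - 1)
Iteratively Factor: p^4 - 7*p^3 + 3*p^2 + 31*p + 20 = (p - 5)*(p^3 - 2*p^2 - 7*p - 4) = (p - 5)*(p + 1)*(p^2 - 3*p - 4) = (p - 5)*(p - 4)*(p + 1)*(p + 1)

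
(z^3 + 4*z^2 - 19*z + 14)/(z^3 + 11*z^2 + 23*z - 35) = (z - 2)/(z + 5)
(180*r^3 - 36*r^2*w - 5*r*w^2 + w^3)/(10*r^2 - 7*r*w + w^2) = (36*r^2 - w^2)/(2*r - w)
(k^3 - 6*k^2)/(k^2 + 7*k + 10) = k^2*(k - 6)/(k^2 + 7*k + 10)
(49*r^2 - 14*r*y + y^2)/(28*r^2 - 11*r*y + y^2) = (-7*r + y)/(-4*r + y)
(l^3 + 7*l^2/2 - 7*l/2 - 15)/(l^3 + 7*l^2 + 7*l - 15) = (l^2 + l/2 - 5)/(l^2 + 4*l - 5)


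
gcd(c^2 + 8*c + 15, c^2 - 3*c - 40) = c + 5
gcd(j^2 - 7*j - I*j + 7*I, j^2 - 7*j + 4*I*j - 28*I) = j - 7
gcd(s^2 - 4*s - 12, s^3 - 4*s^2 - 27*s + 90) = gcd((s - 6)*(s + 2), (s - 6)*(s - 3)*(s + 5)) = s - 6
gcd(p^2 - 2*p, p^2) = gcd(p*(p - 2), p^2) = p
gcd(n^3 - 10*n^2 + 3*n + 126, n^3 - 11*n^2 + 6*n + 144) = n^2 - 3*n - 18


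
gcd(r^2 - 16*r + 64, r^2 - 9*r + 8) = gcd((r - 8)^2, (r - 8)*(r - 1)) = r - 8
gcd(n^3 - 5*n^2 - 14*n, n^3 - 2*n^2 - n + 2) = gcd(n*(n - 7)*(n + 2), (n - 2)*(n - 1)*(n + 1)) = 1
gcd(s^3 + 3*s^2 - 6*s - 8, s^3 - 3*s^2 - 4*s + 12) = s - 2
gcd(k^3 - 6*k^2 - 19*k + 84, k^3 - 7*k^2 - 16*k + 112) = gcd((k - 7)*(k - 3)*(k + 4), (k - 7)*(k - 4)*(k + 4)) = k^2 - 3*k - 28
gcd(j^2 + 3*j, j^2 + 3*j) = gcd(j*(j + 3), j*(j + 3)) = j^2 + 3*j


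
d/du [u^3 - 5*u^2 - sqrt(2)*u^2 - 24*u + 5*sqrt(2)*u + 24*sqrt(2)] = 3*u^2 - 10*u - 2*sqrt(2)*u - 24 + 5*sqrt(2)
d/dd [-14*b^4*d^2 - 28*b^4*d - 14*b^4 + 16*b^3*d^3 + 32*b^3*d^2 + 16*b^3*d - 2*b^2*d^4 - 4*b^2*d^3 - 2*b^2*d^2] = 4*b^2*(-7*b^2*d - 7*b^2 + 12*b*d^2 + 16*b*d + 4*b - 2*d^3 - 3*d^2 - d)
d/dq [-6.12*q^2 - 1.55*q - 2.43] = -12.24*q - 1.55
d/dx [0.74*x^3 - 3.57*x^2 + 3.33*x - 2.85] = 2.22*x^2 - 7.14*x + 3.33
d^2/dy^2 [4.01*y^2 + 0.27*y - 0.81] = 8.02000000000000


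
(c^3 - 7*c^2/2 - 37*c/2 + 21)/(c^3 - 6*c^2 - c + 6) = (c + 7/2)/(c + 1)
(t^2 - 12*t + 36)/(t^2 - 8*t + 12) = (t - 6)/(t - 2)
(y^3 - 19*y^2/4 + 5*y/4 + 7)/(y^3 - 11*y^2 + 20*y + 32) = (y - 7/4)/(y - 8)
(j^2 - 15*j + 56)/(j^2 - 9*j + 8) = (j - 7)/(j - 1)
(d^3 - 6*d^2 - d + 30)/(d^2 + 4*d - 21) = (d^2 - 3*d - 10)/(d + 7)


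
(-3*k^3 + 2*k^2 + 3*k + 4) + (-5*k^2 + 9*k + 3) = -3*k^3 - 3*k^2 + 12*k + 7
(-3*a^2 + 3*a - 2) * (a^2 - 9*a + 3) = -3*a^4 + 30*a^3 - 38*a^2 + 27*a - 6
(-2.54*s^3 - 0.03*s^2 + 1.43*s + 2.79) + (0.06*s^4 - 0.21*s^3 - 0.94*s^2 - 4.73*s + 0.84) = 0.06*s^4 - 2.75*s^3 - 0.97*s^2 - 3.3*s + 3.63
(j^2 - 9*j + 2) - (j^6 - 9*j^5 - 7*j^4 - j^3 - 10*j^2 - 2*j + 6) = -j^6 + 9*j^5 + 7*j^4 + j^3 + 11*j^2 - 7*j - 4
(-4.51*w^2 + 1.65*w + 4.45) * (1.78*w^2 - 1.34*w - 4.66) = -8.0278*w^4 + 8.9804*w^3 + 26.7266*w^2 - 13.652*w - 20.737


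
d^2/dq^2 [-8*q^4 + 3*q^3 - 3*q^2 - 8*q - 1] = -96*q^2 + 18*q - 6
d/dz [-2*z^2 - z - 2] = -4*z - 1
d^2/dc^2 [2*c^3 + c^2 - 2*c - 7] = 12*c + 2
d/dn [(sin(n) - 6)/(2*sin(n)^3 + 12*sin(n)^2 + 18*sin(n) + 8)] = (7*sin(n) + cos(n)^2 + 28)*cos(n)/((sin(n) + 1)^3*(sin(n) + 4)^2)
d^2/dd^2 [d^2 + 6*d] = 2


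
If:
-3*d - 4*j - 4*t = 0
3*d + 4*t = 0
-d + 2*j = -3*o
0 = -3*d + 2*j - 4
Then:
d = -4/3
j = 0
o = -4/9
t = 1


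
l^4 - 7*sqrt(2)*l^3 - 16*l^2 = l^2*(l - 8*sqrt(2))*(l + sqrt(2))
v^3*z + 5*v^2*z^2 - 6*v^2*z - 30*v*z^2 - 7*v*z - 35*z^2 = (v - 7)*(v + 5*z)*(v*z + z)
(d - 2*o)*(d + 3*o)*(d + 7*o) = d^3 + 8*d^2*o + d*o^2 - 42*o^3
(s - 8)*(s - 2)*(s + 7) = s^3 - 3*s^2 - 54*s + 112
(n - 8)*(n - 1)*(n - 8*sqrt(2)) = n^3 - 8*sqrt(2)*n^2 - 9*n^2 + 8*n + 72*sqrt(2)*n - 64*sqrt(2)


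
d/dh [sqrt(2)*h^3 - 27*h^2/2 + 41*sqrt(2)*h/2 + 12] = 3*sqrt(2)*h^2 - 27*h + 41*sqrt(2)/2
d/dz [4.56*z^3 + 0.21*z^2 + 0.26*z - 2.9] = 13.68*z^2 + 0.42*z + 0.26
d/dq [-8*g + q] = 1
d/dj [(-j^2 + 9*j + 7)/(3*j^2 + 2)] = (-27*j^2 - 46*j + 18)/(9*j^4 + 12*j^2 + 4)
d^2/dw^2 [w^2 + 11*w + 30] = 2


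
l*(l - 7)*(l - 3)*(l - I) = l^4 - 10*l^3 - I*l^3 + 21*l^2 + 10*I*l^2 - 21*I*l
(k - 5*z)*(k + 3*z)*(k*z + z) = k^3*z - 2*k^2*z^2 + k^2*z - 15*k*z^3 - 2*k*z^2 - 15*z^3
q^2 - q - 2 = (q - 2)*(q + 1)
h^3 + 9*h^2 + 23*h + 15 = (h + 1)*(h + 3)*(h + 5)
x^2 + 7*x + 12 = (x + 3)*(x + 4)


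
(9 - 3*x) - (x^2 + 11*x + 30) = -x^2 - 14*x - 21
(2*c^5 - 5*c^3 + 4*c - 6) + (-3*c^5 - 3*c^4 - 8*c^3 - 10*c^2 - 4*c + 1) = -c^5 - 3*c^4 - 13*c^3 - 10*c^2 - 5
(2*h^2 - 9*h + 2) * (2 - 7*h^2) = -14*h^4 + 63*h^3 - 10*h^2 - 18*h + 4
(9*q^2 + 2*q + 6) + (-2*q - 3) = 9*q^2 + 3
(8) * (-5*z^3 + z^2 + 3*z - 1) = -40*z^3 + 8*z^2 + 24*z - 8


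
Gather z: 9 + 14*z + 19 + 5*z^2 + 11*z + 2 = 5*z^2 + 25*z + 30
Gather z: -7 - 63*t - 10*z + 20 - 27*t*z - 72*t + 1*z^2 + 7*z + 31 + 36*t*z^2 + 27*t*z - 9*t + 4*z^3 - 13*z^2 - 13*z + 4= -144*t + 4*z^3 + z^2*(36*t - 12) - 16*z + 48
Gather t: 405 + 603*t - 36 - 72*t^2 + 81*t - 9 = -72*t^2 + 684*t + 360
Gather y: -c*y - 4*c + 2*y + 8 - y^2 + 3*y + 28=-4*c - y^2 + y*(5 - c) + 36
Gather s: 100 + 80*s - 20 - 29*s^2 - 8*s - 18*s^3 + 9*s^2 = -18*s^3 - 20*s^2 + 72*s + 80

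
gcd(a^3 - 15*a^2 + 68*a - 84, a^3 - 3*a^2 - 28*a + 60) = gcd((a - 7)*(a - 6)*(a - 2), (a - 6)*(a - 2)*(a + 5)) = a^2 - 8*a + 12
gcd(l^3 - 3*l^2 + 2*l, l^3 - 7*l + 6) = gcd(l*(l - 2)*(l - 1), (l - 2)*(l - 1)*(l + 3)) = l^2 - 3*l + 2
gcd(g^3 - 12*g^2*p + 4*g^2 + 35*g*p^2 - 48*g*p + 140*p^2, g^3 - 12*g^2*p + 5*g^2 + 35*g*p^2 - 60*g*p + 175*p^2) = g^2 - 12*g*p + 35*p^2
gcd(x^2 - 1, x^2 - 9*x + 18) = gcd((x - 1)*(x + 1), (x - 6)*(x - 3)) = 1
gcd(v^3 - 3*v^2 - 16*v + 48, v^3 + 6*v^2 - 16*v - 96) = v^2 - 16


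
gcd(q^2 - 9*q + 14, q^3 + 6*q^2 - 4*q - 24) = q - 2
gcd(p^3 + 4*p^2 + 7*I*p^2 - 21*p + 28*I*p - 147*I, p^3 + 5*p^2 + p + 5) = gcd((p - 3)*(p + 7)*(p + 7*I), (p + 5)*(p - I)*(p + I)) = 1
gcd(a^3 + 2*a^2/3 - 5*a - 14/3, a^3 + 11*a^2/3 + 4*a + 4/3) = a^2 + 3*a + 2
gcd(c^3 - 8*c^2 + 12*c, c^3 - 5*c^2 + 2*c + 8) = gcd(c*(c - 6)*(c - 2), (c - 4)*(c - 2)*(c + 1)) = c - 2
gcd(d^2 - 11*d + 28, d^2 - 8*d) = 1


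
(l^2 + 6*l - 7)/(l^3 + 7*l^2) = (l - 1)/l^2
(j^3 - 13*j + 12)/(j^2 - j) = j + 1 - 12/j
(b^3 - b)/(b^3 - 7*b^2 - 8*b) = (b - 1)/(b - 8)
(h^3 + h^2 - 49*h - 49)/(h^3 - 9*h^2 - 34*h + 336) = (h^2 + 8*h + 7)/(h^2 - 2*h - 48)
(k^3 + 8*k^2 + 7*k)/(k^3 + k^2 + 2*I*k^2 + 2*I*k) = (k + 7)/(k + 2*I)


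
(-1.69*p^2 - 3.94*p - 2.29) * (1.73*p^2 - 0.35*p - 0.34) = -2.9237*p^4 - 6.2247*p^3 - 2.0081*p^2 + 2.1411*p + 0.7786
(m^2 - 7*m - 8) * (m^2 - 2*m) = m^4 - 9*m^3 + 6*m^2 + 16*m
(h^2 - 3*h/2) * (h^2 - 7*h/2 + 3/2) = h^4 - 5*h^3 + 27*h^2/4 - 9*h/4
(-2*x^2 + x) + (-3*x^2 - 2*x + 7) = -5*x^2 - x + 7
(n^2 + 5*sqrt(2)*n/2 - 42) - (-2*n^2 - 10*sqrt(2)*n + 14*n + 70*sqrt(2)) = 3*n^2 - 14*n + 25*sqrt(2)*n/2 - 70*sqrt(2) - 42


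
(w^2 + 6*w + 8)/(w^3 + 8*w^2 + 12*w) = (w + 4)/(w*(w + 6))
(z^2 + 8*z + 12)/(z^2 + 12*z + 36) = (z + 2)/(z + 6)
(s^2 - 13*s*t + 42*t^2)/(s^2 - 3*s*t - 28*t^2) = (s - 6*t)/(s + 4*t)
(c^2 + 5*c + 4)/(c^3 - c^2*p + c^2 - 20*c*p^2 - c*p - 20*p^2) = (-c - 4)/(-c^2 + c*p + 20*p^2)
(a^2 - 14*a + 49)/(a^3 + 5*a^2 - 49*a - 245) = (a - 7)/(a^2 + 12*a + 35)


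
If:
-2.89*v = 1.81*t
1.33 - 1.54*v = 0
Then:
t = -1.38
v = 0.86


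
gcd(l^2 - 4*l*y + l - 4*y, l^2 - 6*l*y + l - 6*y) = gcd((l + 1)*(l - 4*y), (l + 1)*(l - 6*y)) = l + 1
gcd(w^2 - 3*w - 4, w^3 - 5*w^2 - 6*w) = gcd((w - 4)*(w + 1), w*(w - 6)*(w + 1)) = w + 1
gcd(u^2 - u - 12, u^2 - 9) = u + 3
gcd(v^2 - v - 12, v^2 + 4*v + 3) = v + 3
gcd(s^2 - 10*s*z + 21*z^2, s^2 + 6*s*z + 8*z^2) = 1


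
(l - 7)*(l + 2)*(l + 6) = l^3 + l^2 - 44*l - 84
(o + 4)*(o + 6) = o^2 + 10*o + 24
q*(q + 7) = q^2 + 7*q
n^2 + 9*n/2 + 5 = (n + 2)*(n + 5/2)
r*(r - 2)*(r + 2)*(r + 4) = r^4 + 4*r^3 - 4*r^2 - 16*r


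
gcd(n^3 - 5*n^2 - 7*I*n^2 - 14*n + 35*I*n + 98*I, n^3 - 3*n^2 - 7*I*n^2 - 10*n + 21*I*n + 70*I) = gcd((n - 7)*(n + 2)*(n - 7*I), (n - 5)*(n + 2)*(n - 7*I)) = n^2 + n*(2 - 7*I) - 14*I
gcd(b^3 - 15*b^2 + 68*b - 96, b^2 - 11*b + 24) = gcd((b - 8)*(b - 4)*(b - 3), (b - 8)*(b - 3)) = b^2 - 11*b + 24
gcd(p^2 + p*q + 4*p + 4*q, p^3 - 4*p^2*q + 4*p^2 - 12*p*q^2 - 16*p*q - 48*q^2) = p + 4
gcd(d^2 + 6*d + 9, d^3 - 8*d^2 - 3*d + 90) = d + 3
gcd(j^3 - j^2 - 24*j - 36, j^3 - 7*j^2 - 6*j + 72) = j^2 - 3*j - 18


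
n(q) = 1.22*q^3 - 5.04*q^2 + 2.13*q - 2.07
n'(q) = 3.66*q^2 - 10.08*q + 2.13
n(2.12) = -8.58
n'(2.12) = -2.79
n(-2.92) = -81.64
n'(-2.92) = 62.77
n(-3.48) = -121.93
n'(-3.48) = 81.53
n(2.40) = -9.12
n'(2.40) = -0.98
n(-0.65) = -5.92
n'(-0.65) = 10.23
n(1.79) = -7.41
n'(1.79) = -4.19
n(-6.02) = -463.71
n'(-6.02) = 195.45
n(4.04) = 4.72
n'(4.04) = 21.14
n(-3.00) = -86.76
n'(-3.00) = 65.31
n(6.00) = 92.79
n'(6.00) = 73.41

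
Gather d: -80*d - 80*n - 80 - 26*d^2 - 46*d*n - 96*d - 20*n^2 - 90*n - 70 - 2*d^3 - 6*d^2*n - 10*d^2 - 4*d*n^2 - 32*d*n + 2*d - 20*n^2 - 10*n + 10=-2*d^3 + d^2*(-6*n - 36) + d*(-4*n^2 - 78*n - 174) - 40*n^2 - 180*n - 140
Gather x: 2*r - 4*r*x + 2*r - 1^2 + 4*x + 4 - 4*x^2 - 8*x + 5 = 4*r - 4*x^2 + x*(-4*r - 4) + 8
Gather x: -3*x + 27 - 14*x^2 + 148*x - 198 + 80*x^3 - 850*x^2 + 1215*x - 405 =80*x^3 - 864*x^2 + 1360*x - 576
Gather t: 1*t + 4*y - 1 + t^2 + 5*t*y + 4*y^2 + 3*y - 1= t^2 + t*(5*y + 1) + 4*y^2 + 7*y - 2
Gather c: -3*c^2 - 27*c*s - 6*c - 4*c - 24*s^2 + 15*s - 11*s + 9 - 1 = -3*c^2 + c*(-27*s - 10) - 24*s^2 + 4*s + 8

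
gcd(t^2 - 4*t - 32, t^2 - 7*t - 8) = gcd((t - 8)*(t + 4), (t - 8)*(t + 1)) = t - 8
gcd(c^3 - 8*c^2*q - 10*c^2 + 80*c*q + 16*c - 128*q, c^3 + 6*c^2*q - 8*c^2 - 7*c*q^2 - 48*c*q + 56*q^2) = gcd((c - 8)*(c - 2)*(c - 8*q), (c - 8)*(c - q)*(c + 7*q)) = c - 8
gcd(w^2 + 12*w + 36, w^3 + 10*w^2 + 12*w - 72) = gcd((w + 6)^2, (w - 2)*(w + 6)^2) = w^2 + 12*w + 36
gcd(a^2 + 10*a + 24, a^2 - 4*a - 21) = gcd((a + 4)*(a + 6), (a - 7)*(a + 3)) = 1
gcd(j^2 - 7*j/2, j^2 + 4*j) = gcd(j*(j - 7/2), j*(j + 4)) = j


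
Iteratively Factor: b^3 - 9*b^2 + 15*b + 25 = (b - 5)*(b^2 - 4*b - 5) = (b - 5)^2*(b + 1)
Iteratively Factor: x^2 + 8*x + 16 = (x + 4)*(x + 4)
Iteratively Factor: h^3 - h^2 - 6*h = (h)*(h^2 - h - 6) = h*(h + 2)*(h - 3)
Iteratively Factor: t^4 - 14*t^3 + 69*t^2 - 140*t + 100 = (t - 2)*(t^3 - 12*t^2 + 45*t - 50) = (t - 5)*(t - 2)*(t^2 - 7*t + 10) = (t - 5)*(t - 2)^2*(t - 5)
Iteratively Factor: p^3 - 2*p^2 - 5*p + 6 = (p - 3)*(p^2 + p - 2) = (p - 3)*(p - 1)*(p + 2)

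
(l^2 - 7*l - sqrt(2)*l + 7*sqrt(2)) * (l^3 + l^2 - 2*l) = l^5 - 6*l^4 - sqrt(2)*l^4 - 9*l^3 + 6*sqrt(2)*l^3 + 9*sqrt(2)*l^2 + 14*l^2 - 14*sqrt(2)*l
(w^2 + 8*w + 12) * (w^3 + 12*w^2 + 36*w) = w^5 + 20*w^4 + 144*w^3 + 432*w^2 + 432*w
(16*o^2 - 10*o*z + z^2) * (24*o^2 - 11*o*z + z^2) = 384*o^4 - 416*o^3*z + 150*o^2*z^2 - 21*o*z^3 + z^4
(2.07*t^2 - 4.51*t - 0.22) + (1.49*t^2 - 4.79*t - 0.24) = 3.56*t^2 - 9.3*t - 0.46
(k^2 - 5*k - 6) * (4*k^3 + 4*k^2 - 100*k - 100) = 4*k^5 - 16*k^4 - 144*k^3 + 376*k^2 + 1100*k + 600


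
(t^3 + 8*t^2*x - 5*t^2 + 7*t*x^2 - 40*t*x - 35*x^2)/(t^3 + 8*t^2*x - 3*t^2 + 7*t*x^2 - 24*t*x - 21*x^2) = (t - 5)/(t - 3)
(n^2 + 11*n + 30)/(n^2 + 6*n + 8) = (n^2 + 11*n + 30)/(n^2 + 6*n + 8)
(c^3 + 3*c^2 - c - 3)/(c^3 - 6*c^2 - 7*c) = (c^2 + 2*c - 3)/(c*(c - 7))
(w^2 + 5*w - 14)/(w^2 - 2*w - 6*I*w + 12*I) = (w + 7)/(w - 6*I)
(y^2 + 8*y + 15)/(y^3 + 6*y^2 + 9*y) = (y + 5)/(y*(y + 3))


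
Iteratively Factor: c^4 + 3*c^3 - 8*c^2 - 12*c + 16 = (c + 4)*(c^3 - c^2 - 4*c + 4) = (c - 1)*(c + 4)*(c^2 - 4) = (c - 1)*(c + 2)*(c + 4)*(c - 2)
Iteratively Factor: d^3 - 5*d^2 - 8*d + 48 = (d - 4)*(d^2 - d - 12) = (d - 4)*(d + 3)*(d - 4)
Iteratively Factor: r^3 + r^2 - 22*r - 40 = (r + 4)*(r^2 - 3*r - 10) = (r + 2)*(r + 4)*(r - 5)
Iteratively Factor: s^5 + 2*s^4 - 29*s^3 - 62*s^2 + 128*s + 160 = (s + 1)*(s^4 + s^3 - 30*s^2 - 32*s + 160) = (s + 1)*(s + 4)*(s^3 - 3*s^2 - 18*s + 40) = (s + 1)*(s + 4)^2*(s^2 - 7*s + 10) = (s - 5)*(s + 1)*(s + 4)^2*(s - 2)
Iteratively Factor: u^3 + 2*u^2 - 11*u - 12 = (u - 3)*(u^2 + 5*u + 4) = (u - 3)*(u + 1)*(u + 4)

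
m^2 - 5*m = m*(m - 5)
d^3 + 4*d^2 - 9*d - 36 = (d - 3)*(d + 3)*(d + 4)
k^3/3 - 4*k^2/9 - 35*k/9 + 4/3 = (k/3 + 1)*(k - 4)*(k - 1/3)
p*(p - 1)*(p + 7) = p^3 + 6*p^2 - 7*p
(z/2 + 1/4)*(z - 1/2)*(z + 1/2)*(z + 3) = z^4/2 + 7*z^3/4 + 5*z^2/8 - 7*z/16 - 3/16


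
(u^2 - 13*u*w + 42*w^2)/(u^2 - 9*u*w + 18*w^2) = (u - 7*w)/(u - 3*w)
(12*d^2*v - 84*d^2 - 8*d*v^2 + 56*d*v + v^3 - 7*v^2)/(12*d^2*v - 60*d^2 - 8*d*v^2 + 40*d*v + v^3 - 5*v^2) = (v - 7)/(v - 5)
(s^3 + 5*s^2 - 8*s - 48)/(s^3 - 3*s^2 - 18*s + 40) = (s^2 + s - 12)/(s^2 - 7*s + 10)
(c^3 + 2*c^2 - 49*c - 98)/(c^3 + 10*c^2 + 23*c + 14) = (c - 7)/(c + 1)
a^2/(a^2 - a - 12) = a^2/(a^2 - a - 12)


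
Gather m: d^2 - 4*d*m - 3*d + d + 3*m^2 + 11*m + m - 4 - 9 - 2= d^2 - 2*d + 3*m^2 + m*(12 - 4*d) - 15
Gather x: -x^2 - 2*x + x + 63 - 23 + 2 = -x^2 - x + 42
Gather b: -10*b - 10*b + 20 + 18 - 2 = 36 - 20*b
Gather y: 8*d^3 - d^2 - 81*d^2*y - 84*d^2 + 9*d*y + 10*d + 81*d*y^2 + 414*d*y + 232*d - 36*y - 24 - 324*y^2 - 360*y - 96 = 8*d^3 - 85*d^2 + 242*d + y^2*(81*d - 324) + y*(-81*d^2 + 423*d - 396) - 120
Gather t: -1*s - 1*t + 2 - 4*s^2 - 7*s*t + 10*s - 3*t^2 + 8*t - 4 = -4*s^2 + 9*s - 3*t^2 + t*(7 - 7*s) - 2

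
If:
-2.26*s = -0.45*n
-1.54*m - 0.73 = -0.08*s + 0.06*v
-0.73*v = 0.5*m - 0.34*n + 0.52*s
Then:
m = -0.00718530738804635*v - 0.484625628590169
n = 3.0720071157401*v - 1.02475104847846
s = 0.611682832780108*v - 0.204043350360756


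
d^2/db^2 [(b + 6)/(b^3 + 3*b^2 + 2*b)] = 2*(3*b^5 + 45*b^4 + 151*b^3 + 198*b^2 + 108*b + 24)/(b^3*(b^6 + 9*b^5 + 33*b^4 + 63*b^3 + 66*b^2 + 36*b + 8))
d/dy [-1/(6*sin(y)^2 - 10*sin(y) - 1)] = 2*(6*sin(y) - 5)*cos(y)/(-6*sin(y)^2 + 10*sin(y) + 1)^2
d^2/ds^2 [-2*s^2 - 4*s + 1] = -4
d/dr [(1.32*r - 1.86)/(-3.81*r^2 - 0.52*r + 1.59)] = (5.0292*r^2 - 14.1732*r + 1.1316)/(14.5161*r^4 + 3.9624*r^3 - 11.8454*r^2 - 1.6536*r + 2.5281)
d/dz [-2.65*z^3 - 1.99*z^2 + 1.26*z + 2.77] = -7.95*z^2 - 3.98*z + 1.26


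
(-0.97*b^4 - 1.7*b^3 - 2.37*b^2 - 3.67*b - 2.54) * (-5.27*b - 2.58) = 5.1119*b^5 + 11.4616*b^4 + 16.8759*b^3 + 25.4555*b^2 + 22.8544*b + 6.5532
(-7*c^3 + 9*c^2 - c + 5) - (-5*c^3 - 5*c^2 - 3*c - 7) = -2*c^3 + 14*c^2 + 2*c + 12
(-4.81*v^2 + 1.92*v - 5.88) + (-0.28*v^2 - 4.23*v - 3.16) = -5.09*v^2 - 2.31*v - 9.04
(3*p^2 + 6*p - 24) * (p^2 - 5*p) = 3*p^4 - 9*p^3 - 54*p^2 + 120*p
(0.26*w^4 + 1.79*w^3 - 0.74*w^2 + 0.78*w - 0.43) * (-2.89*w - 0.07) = -0.7514*w^5 - 5.1913*w^4 + 2.0133*w^3 - 2.2024*w^2 + 1.1881*w + 0.0301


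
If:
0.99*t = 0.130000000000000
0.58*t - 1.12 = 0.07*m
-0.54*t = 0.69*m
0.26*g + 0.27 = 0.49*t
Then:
No Solution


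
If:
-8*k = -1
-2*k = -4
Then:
No Solution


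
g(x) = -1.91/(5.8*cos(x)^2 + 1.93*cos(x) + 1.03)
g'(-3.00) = -0.11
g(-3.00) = -0.40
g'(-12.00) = -0.26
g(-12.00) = -0.28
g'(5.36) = 0.73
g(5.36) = -0.44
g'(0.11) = -0.04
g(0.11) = -0.22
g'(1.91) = 3.28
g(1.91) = -1.85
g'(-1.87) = -2.92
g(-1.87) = -1.98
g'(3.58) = -0.43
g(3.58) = -0.47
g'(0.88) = -0.64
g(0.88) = -0.41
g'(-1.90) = -3.21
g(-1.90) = -1.89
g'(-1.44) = 3.42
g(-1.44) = -1.38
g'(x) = -1.91*(11.6*sin(x)*cos(x) + 1.93*sin(x))/(5.8*cos(x)^2 + 1.93*cos(x) + 1.03)^2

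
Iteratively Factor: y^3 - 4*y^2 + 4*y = (y - 2)*(y^2 - 2*y) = y*(y - 2)*(y - 2)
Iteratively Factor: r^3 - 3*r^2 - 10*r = (r + 2)*(r^2 - 5*r) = r*(r + 2)*(r - 5)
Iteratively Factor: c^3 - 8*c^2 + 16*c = (c - 4)*(c^2 - 4*c) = c*(c - 4)*(c - 4)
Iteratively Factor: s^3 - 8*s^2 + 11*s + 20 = (s + 1)*(s^2 - 9*s + 20) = (s - 5)*(s + 1)*(s - 4)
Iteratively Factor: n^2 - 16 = (n - 4)*(n + 4)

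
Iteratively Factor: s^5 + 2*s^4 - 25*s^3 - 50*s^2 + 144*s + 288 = (s + 4)*(s^4 - 2*s^3 - 17*s^2 + 18*s + 72) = (s - 3)*(s + 4)*(s^3 + s^2 - 14*s - 24) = (s - 3)*(s + 3)*(s + 4)*(s^2 - 2*s - 8) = (s - 4)*(s - 3)*(s + 3)*(s + 4)*(s + 2)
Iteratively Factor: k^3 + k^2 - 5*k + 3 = (k + 3)*(k^2 - 2*k + 1) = (k - 1)*(k + 3)*(k - 1)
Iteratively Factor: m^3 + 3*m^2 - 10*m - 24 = (m - 3)*(m^2 + 6*m + 8) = (m - 3)*(m + 4)*(m + 2)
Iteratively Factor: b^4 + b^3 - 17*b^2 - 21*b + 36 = (b + 3)*(b^3 - 2*b^2 - 11*b + 12) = (b + 3)^2*(b^2 - 5*b + 4) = (b - 1)*(b + 3)^2*(b - 4)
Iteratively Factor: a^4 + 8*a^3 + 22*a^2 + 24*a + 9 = (a + 1)*(a^3 + 7*a^2 + 15*a + 9) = (a + 1)^2*(a^2 + 6*a + 9) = (a + 1)^2*(a + 3)*(a + 3)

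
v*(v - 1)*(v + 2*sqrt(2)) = v^3 - v^2 + 2*sqrt(2)*v^2 - 2*sqrt(2)*v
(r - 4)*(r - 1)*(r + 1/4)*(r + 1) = r^4 - 15*r^3/4 - 2*r^2 + 15*r/4 + 1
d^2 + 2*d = d*(d + 2)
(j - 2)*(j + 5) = j^2 + 3*j - 10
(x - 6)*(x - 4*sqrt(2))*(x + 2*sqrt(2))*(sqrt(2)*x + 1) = sqrt(2)*x^4 - 6*sqrt(2)*x^3 - 3*x^3 - 18*sqrt(2)*x^2 + 18*x^2 - 16*x + 108*sqrt(2)*x + 96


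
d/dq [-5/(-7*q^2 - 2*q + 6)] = 10*(-7*q - 1)/(7*q^2 + 2*q - 6)^2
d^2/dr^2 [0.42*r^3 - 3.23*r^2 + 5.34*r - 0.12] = 2.52*r - 6.46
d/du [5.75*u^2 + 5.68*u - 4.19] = 11.5*u + 5.68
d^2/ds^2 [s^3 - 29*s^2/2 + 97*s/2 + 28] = 6*s - 29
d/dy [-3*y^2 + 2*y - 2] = 2 - 6*y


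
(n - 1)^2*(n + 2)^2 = n^4 + 2*n^3 - 3*n^2 - 4*n + 4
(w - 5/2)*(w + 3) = w^2 + w/2 - 15/2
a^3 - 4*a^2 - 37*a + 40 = (a - 8)*(a - 1)*(a + 5)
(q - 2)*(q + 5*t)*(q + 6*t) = q^3 + 11*q^2*t - 2*q^2 + 30*q*t^2 - 22*q*t - 60*t^2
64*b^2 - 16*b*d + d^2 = (-8*b + d)^2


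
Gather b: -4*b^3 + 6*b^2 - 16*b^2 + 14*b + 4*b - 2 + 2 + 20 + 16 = -4*b^3 - 10*b^2 + 18*b + 36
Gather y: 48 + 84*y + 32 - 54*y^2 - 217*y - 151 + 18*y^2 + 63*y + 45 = -36*y^2 - 70*y - 26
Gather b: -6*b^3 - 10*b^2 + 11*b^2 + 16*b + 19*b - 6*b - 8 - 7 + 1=-6*b^3 + b^2 + 29*b - 14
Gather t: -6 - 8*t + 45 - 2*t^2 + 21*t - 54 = -2*t^2 + 13*t - 15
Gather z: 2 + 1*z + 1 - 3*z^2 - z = 3 - 3*z^2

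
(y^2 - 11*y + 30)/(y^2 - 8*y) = (y^2 - 11*y + 30)/(y*(y - 8))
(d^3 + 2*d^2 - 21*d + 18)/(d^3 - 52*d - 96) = (d^2 - 4*d + 3)/(d^2 - 6*d - 16)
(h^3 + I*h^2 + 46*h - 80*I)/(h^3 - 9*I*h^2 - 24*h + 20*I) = (h + 8*I)/(h - 2*I)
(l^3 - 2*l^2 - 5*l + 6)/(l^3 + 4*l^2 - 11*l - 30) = (l - 1)/(l + 5)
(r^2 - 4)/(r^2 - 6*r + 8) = (r + 2)/(r - 4)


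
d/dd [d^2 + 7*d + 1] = 2*d + 7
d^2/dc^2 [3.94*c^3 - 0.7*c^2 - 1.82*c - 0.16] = 23.64*c - 1.4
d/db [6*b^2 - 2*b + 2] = 12*b - 2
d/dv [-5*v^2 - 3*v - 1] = -10*v - 3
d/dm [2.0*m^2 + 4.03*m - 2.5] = 4.0*m + 4.03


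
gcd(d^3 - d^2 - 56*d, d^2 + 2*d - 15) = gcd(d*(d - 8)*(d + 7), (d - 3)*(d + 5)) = 1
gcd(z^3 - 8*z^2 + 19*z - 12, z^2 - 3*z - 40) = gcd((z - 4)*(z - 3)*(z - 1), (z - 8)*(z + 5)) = 1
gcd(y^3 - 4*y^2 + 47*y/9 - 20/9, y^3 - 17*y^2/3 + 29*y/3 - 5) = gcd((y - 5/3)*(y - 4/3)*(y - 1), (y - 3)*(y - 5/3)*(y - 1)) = y^2 - 8*y/3 + 5/3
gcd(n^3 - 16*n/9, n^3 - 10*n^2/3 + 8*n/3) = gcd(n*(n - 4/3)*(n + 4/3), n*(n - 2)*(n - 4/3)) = n^2 - 4*n/3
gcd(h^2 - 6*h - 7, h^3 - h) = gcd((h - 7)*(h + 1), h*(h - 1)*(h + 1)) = h + 1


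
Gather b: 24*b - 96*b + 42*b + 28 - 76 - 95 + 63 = -30*b - 80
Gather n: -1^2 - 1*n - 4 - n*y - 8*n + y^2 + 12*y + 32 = n*(-y - 9) + y^2 + 12*y + 27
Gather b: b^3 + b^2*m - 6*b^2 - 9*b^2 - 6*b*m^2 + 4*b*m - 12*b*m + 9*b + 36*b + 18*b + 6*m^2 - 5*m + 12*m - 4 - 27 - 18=b^3 + b^2*(m - 15) + b*(-6*m^2 - 8*m + 63) + 6*m^2 + 7*m - 49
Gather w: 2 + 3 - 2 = 3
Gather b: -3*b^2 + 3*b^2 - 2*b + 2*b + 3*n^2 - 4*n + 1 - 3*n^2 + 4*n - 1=0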